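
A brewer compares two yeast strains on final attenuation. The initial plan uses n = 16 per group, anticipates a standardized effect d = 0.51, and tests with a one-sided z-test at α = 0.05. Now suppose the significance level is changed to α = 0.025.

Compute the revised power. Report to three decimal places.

Power ≈ 0.302

δ = d·√(n/2) = 0.51 × √(16/2) = 1.4425 (unchanged). New critical value: z_{0.025} = 1.960.
Revised power = P(Z > 1.960 − δ) = Φ(-0.517) = 0.3024.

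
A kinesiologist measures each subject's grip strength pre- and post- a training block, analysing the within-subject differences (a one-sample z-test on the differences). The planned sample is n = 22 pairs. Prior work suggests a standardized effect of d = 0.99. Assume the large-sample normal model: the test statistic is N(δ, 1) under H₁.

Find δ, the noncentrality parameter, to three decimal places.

δ ≈ 4.644

δ = d·√n = 0.99 × √22 = 4.6435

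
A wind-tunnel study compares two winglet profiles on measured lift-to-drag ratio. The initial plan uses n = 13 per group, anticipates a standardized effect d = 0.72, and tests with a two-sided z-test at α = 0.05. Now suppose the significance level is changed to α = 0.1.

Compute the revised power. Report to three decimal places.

Power ≈ 0.576

δ = d·√(n/2) = 0.72 × √(13/2) = 1.8356 (unchanged). New critical value: z_{0.05} = 1.645.
Revised power = Φ(δ − 1.645) + Φ(−δ − 1.645) = Φ(0.191) + Φ(-3.481) = 0.5757 + 0.0003 = 0.5759.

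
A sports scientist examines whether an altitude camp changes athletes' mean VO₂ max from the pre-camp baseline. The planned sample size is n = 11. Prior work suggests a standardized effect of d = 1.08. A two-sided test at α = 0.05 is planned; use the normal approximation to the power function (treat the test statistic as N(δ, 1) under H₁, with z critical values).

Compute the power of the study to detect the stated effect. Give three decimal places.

Noncentrality parameter: δ = d·√n = 1.08 × √11 = 3.5820
Critical value for a two-sided test at α = 0.05: z_{α/2} = 1.960.
Power = Φ(δ − 1.960) + Φ(−δ − 1.960) = Φ(1.622) + Φ(-5.542) = 0.9476 + 0.0000 = 0.9476.

Power ≈ 0.948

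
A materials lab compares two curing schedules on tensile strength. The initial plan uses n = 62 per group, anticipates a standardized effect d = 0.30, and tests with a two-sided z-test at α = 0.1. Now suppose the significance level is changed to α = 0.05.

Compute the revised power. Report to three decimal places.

Power ≈ 0.386

δ = d·√(n/2) = 0.30 × √(62/2) = 1.6703 (unchanged). New critical value: z_{0.025} = 1.960.
Revised power = Φ(δ − 1.960) + Φ(−δ − 1.960) = Φ(-0.290) + Φ(-3.630) = 0.3860 + 0.0001 = 0.3862.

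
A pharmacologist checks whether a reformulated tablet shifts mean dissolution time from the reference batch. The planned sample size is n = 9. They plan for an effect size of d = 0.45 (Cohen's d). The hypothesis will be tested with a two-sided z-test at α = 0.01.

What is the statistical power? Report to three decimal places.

Noncentrality parameter: δ = d·√n = 0.45 × √9 = 1.3500
Two-sided α = 0.01 → critical value z_{0.005} = 2.576.
Power = Φ(δ − 2.576) + Φ(−δ − 2.576) = Φ(-1.226) + Φ(-3.926) = 0.1101 + 0.0000 = 0.1102.

Power ≈ 0.110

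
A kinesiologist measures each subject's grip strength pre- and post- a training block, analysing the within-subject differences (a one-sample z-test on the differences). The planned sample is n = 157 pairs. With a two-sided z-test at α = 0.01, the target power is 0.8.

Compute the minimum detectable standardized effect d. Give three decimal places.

Required noncentrality: δ = z_{0.005} + z_{0.20} = 2.576 + 0.842 = 3.417.
(The second rejection-region term Φ(−δ − z_{α/2}) is negligible and dropped.)
δ = d·√n ⇒ d = δ/√n = 3.417/√157 = 0.2727.

d ≈ 0.273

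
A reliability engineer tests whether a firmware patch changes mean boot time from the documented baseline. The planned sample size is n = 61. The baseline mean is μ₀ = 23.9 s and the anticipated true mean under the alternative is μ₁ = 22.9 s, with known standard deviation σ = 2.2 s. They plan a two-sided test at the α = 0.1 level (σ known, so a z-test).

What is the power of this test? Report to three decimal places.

Power ≈ 0.972

Standardized effect: d = |μ₁ − μ₀| / σ = |22.9 − 23.9| / 2.2 = 0.4545
Noncentrality parameter: δ = d·√n = 0.4545 × √61 = 3.5501
Two-sided α = 0.1 → critical value z_{0.05} = 1.645.
Power = Φ(δ − 1.645) + Φ(−δ − 1.645) = Φ(1.905) + Φ(-5.195) = 0.9716 + 0.0000 = 0.9716.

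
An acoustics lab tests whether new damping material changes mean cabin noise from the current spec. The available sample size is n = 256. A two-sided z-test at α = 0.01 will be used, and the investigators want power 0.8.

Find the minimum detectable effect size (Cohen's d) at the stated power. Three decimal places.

Required noncentrality: δ = z_{0.005} + z_{0.20} = 2.576 + 0.842 = 3.417.
(The second rejection-region term Φ(−δ − z_{α/2}) is negligible and dropped.)
δ = d·√n ⇒ d = δ/√n = 3.417/√256 = 0.2136.

d ≈ 0.214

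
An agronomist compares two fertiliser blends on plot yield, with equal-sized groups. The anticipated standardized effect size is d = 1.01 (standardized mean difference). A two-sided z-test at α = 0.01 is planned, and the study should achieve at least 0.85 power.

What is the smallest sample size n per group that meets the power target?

For power 0.85 need Φ(δ − z_{0.005}) = 0.85, so δ = z_{0.005} + z_{0.15} = 2.576 + 1.036 = 3.612.
(Ignoring the negligible lower-tail rejection probability gives the usual closed-form inversion.)
δ = d·√(n/2) ⇒ n = 2(δ/d)² = 2 × (3.612 / 1.01)² = 25.58.
Rounding up, n = 26 per group.

n = 26 per group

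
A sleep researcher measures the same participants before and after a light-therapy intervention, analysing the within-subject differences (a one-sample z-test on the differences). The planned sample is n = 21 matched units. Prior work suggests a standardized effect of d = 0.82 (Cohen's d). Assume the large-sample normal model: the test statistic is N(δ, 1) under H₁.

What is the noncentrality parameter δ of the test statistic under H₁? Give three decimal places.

δ = d·√n = 0.82 × √21 = 3.7577

δ ≈ 3.758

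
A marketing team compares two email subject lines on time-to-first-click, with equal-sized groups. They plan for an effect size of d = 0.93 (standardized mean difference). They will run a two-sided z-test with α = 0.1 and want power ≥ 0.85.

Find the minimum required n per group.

n = 17 per group

Set Φ(δ − 1.645) = 0.85; then δ − 1.645 = Φ⁻¹(0.85) = 1.036, giving δ = 2.681.
(For δ > 0 the lower-tail rejection region contributes negligibly to power, so the one-term inversion is standard.)
δ = d·√(n/2) ⇒ n = 2(δ/d)² = 2 × (2.681 / 0.93)² = 16.62.
Rounding up, n = 17 per group.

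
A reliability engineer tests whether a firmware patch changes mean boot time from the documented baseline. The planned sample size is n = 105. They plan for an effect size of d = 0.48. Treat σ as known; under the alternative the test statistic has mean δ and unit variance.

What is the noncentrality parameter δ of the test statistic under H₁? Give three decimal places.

δ ≈ 4.919

The noncentrality parameter scales effect size by the design's sample-size factor: δ = d·√n = 0.48 × √105 = 4.9185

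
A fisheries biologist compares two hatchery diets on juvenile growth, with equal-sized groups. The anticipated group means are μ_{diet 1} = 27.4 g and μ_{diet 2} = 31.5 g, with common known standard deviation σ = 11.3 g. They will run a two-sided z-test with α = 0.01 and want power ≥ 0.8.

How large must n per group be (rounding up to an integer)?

Standardized effect: d = |μ_{diet 1} − μ_{diet 2}| / σ = |27.4 − 31.5| / 11.3 = 0.3628
Set Φ(δ − 2.576) = 0.8; then δ − 2.576 = Φ⁻¹(0.8) = 0.842, giving δ = 3.417.
(Ignoring the negligible lower-tail rejection probability gives the usual closed-form inversion.)
δ = d·√(n/2) ⇒ n = 2(δ/d)² = 2 × (3.417 / 0.3628)² = 177.43.
Rounding up, n = 178 per group.

n = 178 per group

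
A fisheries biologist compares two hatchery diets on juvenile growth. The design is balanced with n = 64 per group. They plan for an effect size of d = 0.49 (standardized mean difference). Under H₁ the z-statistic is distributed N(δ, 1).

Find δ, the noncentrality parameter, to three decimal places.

δ = d·√(n/2) = 0.49 × √(64/2) = 2.7719

δ ≈ 2.772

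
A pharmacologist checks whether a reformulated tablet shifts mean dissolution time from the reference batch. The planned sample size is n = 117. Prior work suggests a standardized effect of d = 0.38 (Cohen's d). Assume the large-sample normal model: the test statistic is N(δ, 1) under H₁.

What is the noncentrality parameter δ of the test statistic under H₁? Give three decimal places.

δ ≈ 4.110

The noncentrality parameter scales effect size by the design's sample-size factor: δ = d·√n = 0.38 × √117 = 4.1103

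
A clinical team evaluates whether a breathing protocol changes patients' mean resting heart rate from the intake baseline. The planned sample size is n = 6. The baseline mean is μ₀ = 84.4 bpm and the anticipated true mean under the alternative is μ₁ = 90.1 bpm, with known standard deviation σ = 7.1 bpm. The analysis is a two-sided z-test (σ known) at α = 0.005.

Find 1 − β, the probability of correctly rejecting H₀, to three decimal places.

Power ≈ 0.200

Standardized effect: d = |μ₁ − μ₀| / σ = |90.1 − 84.4| / 7.1 = 0.8028
Noncentrality parameter: δ = d·√n = 0.8028 × √6 = 1.9665
Two-sided α = 0.005 → critical value z_{0.0025} = 2.807.
Power = Φ(δ − 2.807) + Φ(−δ − 2.807) = Φ(-0.841) + Φ(-4.774) = 0.2003 + 0.0000 = 0.2003.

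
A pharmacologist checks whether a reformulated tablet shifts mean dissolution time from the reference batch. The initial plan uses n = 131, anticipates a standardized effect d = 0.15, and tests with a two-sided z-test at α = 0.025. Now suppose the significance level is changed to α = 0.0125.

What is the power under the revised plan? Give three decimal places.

δ = d·√n = 0.15 × √131 = 1.7168 (unchanged). New critical value: z_{0.0063} = 2.498.
Revised power = Φ(δ − 2.498) + Φ(−δ − 2.498) = Φ(-0.781) + Φ(-4.215) = 0.2174 + 0.0000 = 0.2174.

Power ≈ 0.217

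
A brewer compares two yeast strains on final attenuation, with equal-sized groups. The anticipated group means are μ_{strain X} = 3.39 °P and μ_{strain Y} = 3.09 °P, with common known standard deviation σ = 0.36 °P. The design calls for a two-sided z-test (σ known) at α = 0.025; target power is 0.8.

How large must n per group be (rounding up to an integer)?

Standardized effect: d = |μ_{strain X} − μ_{strain Y}| / σ = |3.39 − 3.09| / 0.36 = 0.8333
For power 0.8 need Φ(δ − z_{0.0125}) = 0.8, so δ = z_{0.0125} + z_{0.20} = 2.241 + 0.842 = 3.083.
(The Φ(−δ − z_{α/2}) term is vanishingly small for δ > 0 and is dropped in the standard sample-size formula.)
δ = d·√(n/2) ⇒ n = 2(δ/d)² = 2 × (3.083 / 0.8333)² = 27.37.
Round up to the next whole unit.

n = 28 per group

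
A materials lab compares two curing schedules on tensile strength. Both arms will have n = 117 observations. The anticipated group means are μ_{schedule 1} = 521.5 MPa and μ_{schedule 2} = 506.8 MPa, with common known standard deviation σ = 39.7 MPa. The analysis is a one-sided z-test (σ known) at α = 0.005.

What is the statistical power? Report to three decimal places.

Standardized effect: d = |μ_{schedule 1} − μ_{schedule 2}| / σ = |521.5 − 506.8| / 39.7 = 0.3703
Noncentrality parameter: δ = d·√(n/2) = 0.3703 × √(117/2) = 2.8321
One-sided α = 0.005 → critical value z_{0.005} = 2.576.
Power = Φ(δ − 2.576) = Φ(0.256) = 0.6011.

Power ≈ 0.601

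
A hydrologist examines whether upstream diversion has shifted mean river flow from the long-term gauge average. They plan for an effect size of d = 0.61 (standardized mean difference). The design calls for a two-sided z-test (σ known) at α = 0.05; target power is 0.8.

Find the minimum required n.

Set Φ(δ − 1.960) = 0.8; then δ − 1.960 = Φ⁻¹(0.8) = 0.842, giving δ = 2.802.
(Ignoring the negligible lower-tail rejection probability gives the usual closed-form inversion.)
δ = d·√n ⇒ n = (δ/d)² = (2.802 / 0.61)² = 21.09.
Rounding up, n = 22.

n = 22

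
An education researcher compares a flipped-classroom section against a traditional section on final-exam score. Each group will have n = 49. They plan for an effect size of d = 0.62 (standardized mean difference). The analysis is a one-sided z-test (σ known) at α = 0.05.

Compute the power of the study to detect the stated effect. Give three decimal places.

Power ≈ 0.923

Noncentrality parameter: δ = d·√(n/2) = 0.62 × √(49/2) = 3.0688
One-sided α = 0.05 → critical value z_{0.05} = 1.645.
Power = P(Z > 1.645 − δ) = Φ(1.424) = 0.9228.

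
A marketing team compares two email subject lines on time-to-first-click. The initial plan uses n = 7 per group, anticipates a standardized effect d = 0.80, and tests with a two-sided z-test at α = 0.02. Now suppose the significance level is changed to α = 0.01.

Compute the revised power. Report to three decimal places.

Power ≈ 0.140

δ = d·√(n/2) = 0.80 × √(7/2) = 1.4967 (unchanged). New critical value: z_{0.005} = 2.576.
Revised power = Φ(δ − 2.576) + Φ(−δ − 2.576) = Φ(-1.079) + Φ(-4.072) = 0.1403 + 0.0000 = 0.1403.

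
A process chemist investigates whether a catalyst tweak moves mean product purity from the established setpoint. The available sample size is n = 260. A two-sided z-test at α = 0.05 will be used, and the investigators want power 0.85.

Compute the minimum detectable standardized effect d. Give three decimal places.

Need Φ(δ − 1.960) = 0.85, so δ = 1.960 + 1.036 = 2.996.
(The second rejection-region term Φ(−δ − z_{α/2}) is negligible and dropped.)
δ = d·√n ⇒ d = δ/√n = 2.996/√260 = 0.1858.

d ≈ 0.186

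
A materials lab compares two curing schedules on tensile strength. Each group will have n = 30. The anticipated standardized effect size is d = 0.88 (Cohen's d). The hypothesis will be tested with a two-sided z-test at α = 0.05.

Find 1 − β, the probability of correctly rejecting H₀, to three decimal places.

Power ≈ 0.926

Noncentrality parameter: δ = d·√(n/2) = 0.88 × √(30/2) = 3.4082
Two-sided α = 0.05 → critical value z_{0.025} = 1.960.
Power = Φ(δ − 1.960) + Φ(−δ − 1.960) = Φ(1.448) + Φ(-5.368) = 0.9262 + 0.0000 = 0.9262.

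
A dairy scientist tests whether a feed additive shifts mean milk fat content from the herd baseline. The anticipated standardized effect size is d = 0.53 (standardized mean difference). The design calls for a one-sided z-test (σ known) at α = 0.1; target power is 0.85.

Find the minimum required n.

n = 20

Set Φ(δ − 1.282) = 0.85; then δ − 1.282 = Φ⁻¹(0.85) = 1.036, giving δ = 2.318.
δ = d·√n ⇒ n = (δ/d)² = (2.318 / 0.53)² = 19.13.
Rounding up, n = 20.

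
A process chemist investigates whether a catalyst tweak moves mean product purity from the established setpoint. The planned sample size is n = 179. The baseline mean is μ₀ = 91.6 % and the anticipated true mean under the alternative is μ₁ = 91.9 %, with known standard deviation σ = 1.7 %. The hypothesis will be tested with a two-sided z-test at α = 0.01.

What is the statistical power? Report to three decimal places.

Power ≈ 0.415

Standardized effect: d = |μ₁ − μ₀| / σ = |91.9 − 91.6| / 1.7 = 0.1765
Noncentrality parameter: λ = d·√n = 0.1765 × √179 = 2.3610
Critical value for a two-sided test at α = 0.01: z_{α/2} = 2.576.
Power = Φ(λ − 2.576) + Φ(−λ − 2.576) = Φ(-0.215) + Φ(-4.937) = 0.4150 + 0.0000 = 0.4150.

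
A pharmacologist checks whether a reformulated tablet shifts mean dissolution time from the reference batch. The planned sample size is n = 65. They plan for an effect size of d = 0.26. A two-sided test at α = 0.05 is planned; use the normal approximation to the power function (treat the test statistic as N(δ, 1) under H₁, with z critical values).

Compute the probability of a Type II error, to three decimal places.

Noncentrality parameter: δ = d·√n = 0.26 × √65 = 2.0962
Two-sided α = 0.05 → critical value z_{0.025} = 1.960.
Power = Φ(δ − 1.960) + Φ(−δ − 1.960) = Φ(0.136) + Φ(-4.056) = 0.5542 + 0.0000 = 0.5542.
Type II error: β = 1 − power = 1 − 0.5542 = 0.4458.

β ≈ 0.446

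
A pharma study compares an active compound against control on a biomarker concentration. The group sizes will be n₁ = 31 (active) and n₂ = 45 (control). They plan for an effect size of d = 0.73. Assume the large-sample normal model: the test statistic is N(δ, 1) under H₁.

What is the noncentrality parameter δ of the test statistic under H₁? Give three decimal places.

δ ≈ 3.128

The noncentrality parameter scales effect size by the design's sample-size factor: δ = d / √(1/n₁ + 1/n₂) = 0.73 / √(1/31 + 1/45) = 3.1275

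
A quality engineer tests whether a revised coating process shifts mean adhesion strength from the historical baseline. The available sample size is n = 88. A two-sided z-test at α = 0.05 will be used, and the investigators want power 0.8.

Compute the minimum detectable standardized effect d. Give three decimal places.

Need Φ(δ − 1.960) = 0.8, so δ = 1.960 + 0.842 = 2.802.
(Lower-tail contribution to power is negligible for δ > 0.)
δ = d·√n ⇒ d = δ/√n = 2.802/√88 = 0.2986.

d ≈ 0.299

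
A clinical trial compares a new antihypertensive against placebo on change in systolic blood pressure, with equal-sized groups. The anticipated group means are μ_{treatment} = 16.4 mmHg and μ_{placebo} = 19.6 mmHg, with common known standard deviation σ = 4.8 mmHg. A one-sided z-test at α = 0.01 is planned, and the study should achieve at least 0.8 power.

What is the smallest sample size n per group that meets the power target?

n = 46 per group

Standardized effect: d = |μ_{treatment} − μ_{placebo}| / σ = |16.4 − 19.6| / 4.8 = 0.6667
Set Φ(δ − 2.326) = 0.8; then δ − 2.326 = Φ⁻¹(0.8) = 0.842, giving δ = 3.168.
δ = d·√(n/2) ⇒ n = 2(δ/d)² = 2 × (3.168 / 0.6667)² = 45.16.
Rounding up, n = 46 per group.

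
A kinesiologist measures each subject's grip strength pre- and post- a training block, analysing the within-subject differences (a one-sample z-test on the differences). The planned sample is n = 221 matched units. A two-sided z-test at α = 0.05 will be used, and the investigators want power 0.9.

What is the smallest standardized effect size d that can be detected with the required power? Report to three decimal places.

d ≈ 0.218

Need Φ(δ − 1.960) = 0.9, so δ = 1.960 + 1.282 = 3.242.
(Lower-tail contribution to power is negligible for δ > 0.)
δ = d·√n ⇒ d = δ/√n = 3.242/√221 = 0.2180.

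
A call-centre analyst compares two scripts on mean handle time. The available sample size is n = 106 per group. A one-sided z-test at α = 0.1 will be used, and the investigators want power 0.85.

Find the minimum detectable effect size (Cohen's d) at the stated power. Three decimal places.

d ≈ 0.318

Need Φ(δ − 1.282) = 0.85, so δ = 1.282 + 1.036 = 2.318.
δ = d·√(n/2) ⇒ d = δ/√(n/2) = 2.318/√(106/2) = 0.3184.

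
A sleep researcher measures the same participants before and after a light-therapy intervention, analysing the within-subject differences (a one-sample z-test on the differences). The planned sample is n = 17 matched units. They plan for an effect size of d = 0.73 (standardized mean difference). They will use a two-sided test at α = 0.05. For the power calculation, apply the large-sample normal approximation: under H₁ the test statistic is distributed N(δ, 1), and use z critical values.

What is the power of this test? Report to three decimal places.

Noncentrality parameter: δ = d·√n = 0.73 × √17 = 3.0099
Critical value for a two-sided test at α = 0.05: z_{α/2} = 1.960.
Power = Φ(δ − 1.960) + Φ(−δ − 1.960) = Φ(1.050) + Φ(-4.970) = 0.8531 + 0.0000 = 0.8531.

Power ≈ 0.853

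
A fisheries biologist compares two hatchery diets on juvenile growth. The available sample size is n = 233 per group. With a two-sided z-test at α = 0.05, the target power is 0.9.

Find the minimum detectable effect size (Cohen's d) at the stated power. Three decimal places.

Required noncentrality: δ = z_{0.025} + z_{0.10} = 1.960 + 1.282 = 3.242.
(Lower-tail contribution to power is negligible for δ > 0.)
δ = d·√(n/2) ⇒ d = δ/√(n/2) = 3.242/√(233/2) = 0.3003.

d ≈ 0.300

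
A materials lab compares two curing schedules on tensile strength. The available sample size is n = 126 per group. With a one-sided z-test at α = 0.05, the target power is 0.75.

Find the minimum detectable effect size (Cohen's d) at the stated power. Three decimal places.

d ≈ 0.292

Need Φ(δ − 1.645) = 0.75, so δ = 1.645 + 0.674 = 2.319.
δ = d·√(n/2) ⇒ d = δ/√(n/2) = 2.319/√(126/2) = 0.2922.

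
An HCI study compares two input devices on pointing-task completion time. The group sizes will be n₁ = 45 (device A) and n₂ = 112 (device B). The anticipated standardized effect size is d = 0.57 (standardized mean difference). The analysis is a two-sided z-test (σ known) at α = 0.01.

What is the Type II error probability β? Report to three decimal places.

β ≈ 0.257

Noncentrality parameter: δ = d / √(1/n₁ + 1/n₂) = 0.57 / √(1/45 + 1/112) = 3.2295
Two-sided α = 0.01 → critical value z_{0.005} = 2.576.
Power = Φ(δ − 2.576) + Φ(−δ − 2.576) = Φ(0.654) + Φ(-5.805) = 0.7434 + 0.0000 = 0.7434.
Type II error: β = 1 − power = 1 − 0.7434 = 0.2566.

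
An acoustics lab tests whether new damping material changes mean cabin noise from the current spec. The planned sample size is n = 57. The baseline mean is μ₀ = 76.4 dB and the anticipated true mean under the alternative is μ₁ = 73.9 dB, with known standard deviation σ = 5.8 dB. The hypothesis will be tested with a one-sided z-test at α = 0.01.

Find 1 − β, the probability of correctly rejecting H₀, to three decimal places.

Power ≈ 0.823

Standardized effect: d = |μ₁ − μ₀| / σ = |73.9 − 76.4| / 5.8 = 0.4310
Noncentrality parameter: δ = d·√n = 0.4310 × √57 = 3.2542
One-sided α = 0.01 → critical value z_{0.01} = 2.326.
Power = P(Z > 2.326 − δ) = Φ(0.928) = 0.8233.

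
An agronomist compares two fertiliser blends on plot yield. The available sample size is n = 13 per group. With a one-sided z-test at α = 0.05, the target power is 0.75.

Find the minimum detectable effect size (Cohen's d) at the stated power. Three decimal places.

Required noncentrality: δ = z_{0.05} + z_{0.25} = 1.645 + 0.674 = 2.319.
δ = d·√(n/2) ⇒ d = δ/√(n/2) = 2.319/√(13/2) = 0.9097.

d ≈ 0.910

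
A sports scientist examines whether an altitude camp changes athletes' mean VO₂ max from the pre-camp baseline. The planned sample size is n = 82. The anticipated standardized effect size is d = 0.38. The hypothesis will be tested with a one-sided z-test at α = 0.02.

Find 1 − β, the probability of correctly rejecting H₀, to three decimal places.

Power ≈ 0.917

Noncentrality parameter: δ = d·√n = 0.38 × √82 = 3.4410
Critical value for a one-sided test at α = 0.02: z_α = 2.054.
Power = Φ(δ − 2.054) = Φ(1.387) = 0.9173.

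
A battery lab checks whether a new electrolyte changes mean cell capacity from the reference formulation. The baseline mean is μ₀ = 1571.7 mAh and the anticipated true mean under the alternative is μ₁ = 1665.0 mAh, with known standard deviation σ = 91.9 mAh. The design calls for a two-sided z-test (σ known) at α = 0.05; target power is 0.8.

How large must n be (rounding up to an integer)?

Standardized effect: d = |μ₁ − μ₀| / σ = |1665.0 − 1571.7| / 91.9 = 1.0152
Set Φ(δ − 1.960) = 0.8; then δ − 1.960 = Φ⁻¹(0.8) = 0.842, giving δ = 2.802.
(The Φ(−δ − z_{α/2}) term is vanishingly small for δ > 0 and is dropped in the standard sample-size formula.)
δ = d·√n ⇒ n = (δ/d)² = (2.802 / 1.0152)² = 7.62.
Rounding up, n = 8.

n = 8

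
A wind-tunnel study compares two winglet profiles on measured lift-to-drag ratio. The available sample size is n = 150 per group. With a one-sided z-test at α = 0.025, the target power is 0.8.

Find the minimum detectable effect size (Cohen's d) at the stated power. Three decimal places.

d ≈ 0.323

Need Φ(δ − 1.960) = 0.8, so δ = 1.960 + 0.842 = 2.802.
δ = d·√(n/2) ⇒ d = δ/√(n/2) = 2.802/√(150/2) = 0.3235.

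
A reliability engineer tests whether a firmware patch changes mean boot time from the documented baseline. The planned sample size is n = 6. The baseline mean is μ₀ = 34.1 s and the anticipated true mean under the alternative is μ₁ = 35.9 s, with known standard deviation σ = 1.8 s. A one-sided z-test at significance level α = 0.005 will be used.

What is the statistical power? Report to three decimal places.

Standardized effect: d = |μ₁ − μ₀| / σ = |35.9 − 34.1| / 1.8 = 1.0000
Noncentrality parameter: δ = d·√n = 1.0000 × √6 = 2.4495
One-sided α = 0.005 → critical value z_{0.005} = 2.576.
Power = Φ(δ − 2.576) = Φ(-0.126) = 0.4497.

Power ≈ 0.450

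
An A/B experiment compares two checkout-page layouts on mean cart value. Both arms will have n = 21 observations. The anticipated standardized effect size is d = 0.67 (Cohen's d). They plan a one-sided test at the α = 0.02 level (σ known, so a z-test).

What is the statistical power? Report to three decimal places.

Power ≈ 0.547

Noncentrality parameter: δ = d·√(n/2) = 0.67 × √(21/2) = 2.1710
One-sided α = 0.02 → critical value z_{0.02} = 2.054.
Power = P(Z > 2.054 − δ) = Φ(0.117) = 0.5467.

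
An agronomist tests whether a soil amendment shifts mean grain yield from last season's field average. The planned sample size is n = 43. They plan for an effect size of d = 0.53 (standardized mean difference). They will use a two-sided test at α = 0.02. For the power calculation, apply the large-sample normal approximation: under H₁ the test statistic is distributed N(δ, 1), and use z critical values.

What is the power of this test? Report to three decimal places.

Power ≈ 0.875

Noncentrality parameter: δ = d·√n = 0.53 × √43 = 3.4754
Two-sided α = 0.02 → critical value z_{0.01} = 2.326.
Power = Φ(δ − 2.326) + Φ(−δ − 2.326) = Φ(1.149) + Φ(-5.802) = 0.8747 + 0.0000 = 0.8747.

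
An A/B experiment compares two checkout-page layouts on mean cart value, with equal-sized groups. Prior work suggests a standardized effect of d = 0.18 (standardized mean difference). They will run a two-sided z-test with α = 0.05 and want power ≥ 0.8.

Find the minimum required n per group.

For power 0.8 need Φ(δ − z_{0.025}) = 0.8, so δ = z_{0.025} + z_{0.20} = 1.960 + 0.842 = 2.802.
(For δ > 0 the lower-tail rejection region contributes negligibly to power, so the one-term inversion is standard.)
δ = d·√(n/2) ⇒ n = 2(δ/d)² = 2 × (2.802 / 0.18)² = 484.50.
Round up to the next whole unit.

n = 485 per group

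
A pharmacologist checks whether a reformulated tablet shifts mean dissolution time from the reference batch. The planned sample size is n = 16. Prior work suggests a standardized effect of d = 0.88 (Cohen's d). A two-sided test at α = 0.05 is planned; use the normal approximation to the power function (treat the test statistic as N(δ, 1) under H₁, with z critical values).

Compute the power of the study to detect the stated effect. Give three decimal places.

Power ≈ 0.941

Noncentrality parameter: λ = d·√n = 0.88 × √16 = 3.5200
Critical value for a two-sided test at α = 0.05: z_{α/2} = 1.960.
Power = Φ(λ − 1.960) + Φ(−λ − 1.960) = Φ(1.560) + Φ(-5.480) = 0.9406 + 0.0000 = 0.9406.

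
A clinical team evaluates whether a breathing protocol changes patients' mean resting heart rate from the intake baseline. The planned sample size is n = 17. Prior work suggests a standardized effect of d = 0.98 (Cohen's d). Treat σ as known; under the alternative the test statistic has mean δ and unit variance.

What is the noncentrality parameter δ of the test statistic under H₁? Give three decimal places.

δ ≈ 4.041

δ = d·√n = 0.98 × √17 = 4.0406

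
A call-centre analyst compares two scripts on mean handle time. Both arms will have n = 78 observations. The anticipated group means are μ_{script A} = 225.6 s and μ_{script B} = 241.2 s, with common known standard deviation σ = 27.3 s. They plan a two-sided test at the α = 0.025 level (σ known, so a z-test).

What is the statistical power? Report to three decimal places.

Power ≈ 0.908

Standardized effect: d = |μ_{script A} − μ_{script B}| / σ = |225.6 − 241.2| / 27.3 = 0.5714
Noncentrality parameter: δ = d·√(n/2) = 0.5714 × √(78/2) = 3.5686
Critical value for a two-sided test at α = 0.025: z_{α/2} = 2.241.
Power = Φ(δ − 2.241) + Φ(−δ − 2.241) = Φ(1.327) + Φ(-5.810) = 0.9078 + 0.0000 = 0.9078.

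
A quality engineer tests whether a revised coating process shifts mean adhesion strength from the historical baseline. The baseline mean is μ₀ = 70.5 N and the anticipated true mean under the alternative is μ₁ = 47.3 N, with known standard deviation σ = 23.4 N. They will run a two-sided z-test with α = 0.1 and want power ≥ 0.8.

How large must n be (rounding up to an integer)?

n = 7

Standardized effect: d = |μ₁ − μ₀| / σ = |47.3 − 70.5| / 23.4 = 0.9915
Set Φ(δ − 1.645) = 0.8; then δ − 1.645 = Φ⁻¹(0.8) = 0.842, giving δ = 2.486.
(The Φ(−δ − z_{α/2}) term is vanishingly small for δ > 0 and is dropped in the standard sample-size formula.)
δ = d·√n ⇒ n = (δ/d)² = (2.486 / 0.9915)² = 6.29.
Round up to the next whole unit.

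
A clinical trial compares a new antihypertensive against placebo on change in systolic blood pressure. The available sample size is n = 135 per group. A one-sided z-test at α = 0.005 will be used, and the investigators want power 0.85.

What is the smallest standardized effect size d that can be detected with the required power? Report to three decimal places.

d ≈ 0.440

Required noncentrality: δ = z_{0.005} + z_{0.15} = 2.576 + 1.036 = 3.612.
δ = d·√(n/2) ⇒ d = δ/√(n/2) = 3.612/√(135/2) = 0.4397.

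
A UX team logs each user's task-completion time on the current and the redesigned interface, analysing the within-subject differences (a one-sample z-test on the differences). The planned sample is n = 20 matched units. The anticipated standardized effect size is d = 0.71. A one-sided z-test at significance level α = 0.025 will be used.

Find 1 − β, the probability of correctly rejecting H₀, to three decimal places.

Noncentrality parameter: δ = d·√n = 0.71 × √20 = 3.1752
Critical value for a one-sided test at α = 0.025: z_α = 1.960.
Power = P(Z > 1.960 − δ) = Φ(1.215) = 0.8879.

Power ≈ 0.888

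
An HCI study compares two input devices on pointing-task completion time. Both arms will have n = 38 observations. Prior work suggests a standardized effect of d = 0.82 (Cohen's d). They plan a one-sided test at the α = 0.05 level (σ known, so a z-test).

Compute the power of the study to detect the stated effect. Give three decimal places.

Noncentrality parameter: δ = d·√(n/2) = 0.82 × √(38/2) = 3.5743
Critical value for a one-sided test at α = 0.05: z_α = 1.645.
Power = Φ(δ − 1.645) = Φ(1.929) = 0.9732.

Power ≈ 0.973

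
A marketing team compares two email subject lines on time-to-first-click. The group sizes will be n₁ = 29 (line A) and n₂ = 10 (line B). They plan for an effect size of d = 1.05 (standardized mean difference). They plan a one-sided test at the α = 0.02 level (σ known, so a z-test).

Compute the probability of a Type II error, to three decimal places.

β ≈ 0.209

Noncentrality parameter: λ = d / √(1/n₁ + 1/n₂) = 1.05 / √(1/29 + 1/10) = 2.8632
One-sided α = 0.02 → critical value z_{0.02} = 2.054.
Power = P(Z > 2.054 − λ) = Φ(0.809) = 0.7909.
Type II error: β = 1 − power = 1 − 0.7909 = 0.2091.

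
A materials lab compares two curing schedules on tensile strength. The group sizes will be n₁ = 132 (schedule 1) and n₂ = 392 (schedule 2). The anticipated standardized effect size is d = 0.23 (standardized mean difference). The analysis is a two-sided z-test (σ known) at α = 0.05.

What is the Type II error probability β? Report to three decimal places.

β ≈ 0.372

Noncentrality parameter: δ = d / √(1/n₁ + 1/n₂) = 0.23 / √(1/132 + 1/392) = 2.2856
Critical value for a two-sided test at α = 0.05: z_{α/2} = 1.960.
Power = Φ(δ − 1.960) + Φ(−δ − 1.960) = Φ(0.326) + Φ(-4.246) = 0.6276 + 0.0000 = 0.6276.
Type II error: β = 1 − power = 1 − 0.6276 = 0.3724.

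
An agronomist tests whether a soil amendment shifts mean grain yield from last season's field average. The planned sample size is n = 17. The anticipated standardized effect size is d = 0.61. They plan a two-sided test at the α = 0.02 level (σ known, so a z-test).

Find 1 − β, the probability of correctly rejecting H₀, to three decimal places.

Power ≈ 0.575

Noncentrality parameter: δ = d·√n = 0.61 × √17 = 2.5151
Critical value for a two-sided test at α = 0.02: z_{α/2} = 2.326.
Power = Φ(δ − 2.326) + Φ(−δ − 2.326) = Φ(0.189) + Φ(-4.841) = 0.5749 + 0.0000 = 0.5749.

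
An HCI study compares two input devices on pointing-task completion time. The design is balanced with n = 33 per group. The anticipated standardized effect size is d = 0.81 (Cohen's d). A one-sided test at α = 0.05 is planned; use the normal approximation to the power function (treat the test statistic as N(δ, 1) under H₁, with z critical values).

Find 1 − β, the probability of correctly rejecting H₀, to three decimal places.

Power ≈ 0.950

Noncentrality parameter: λ = d·√(n/2) = 0.81 × √(33/2) = 3.2902
Critical value for a one-sided test at α = 0.05: z_α = 1.645.
Power = Φ(λ − 1.645) = Φ(1.645) = 0.9501.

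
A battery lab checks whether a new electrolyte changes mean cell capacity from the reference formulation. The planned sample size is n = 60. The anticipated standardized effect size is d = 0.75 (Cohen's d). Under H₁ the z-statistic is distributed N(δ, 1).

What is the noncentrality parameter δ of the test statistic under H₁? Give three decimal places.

δ = d·√n = 0.75 × √60 = 5.8095

δ ≈ 5.809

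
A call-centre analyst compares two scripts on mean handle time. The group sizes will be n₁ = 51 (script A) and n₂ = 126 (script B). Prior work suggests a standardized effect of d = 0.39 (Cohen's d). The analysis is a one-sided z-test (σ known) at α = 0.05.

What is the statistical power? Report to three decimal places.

Power ≈ 0.760

Noncentrality parameter: δ = d / √(1/n₁ + 1/n₂) = 0.39 / √(1/51 + 1/126) = 2.3499
Critical value for a one-sided test at α = 0.05: z_α = 1.645.
Power = P(Z > 1.645 − δ) = Φ(0.705) = 0.7596.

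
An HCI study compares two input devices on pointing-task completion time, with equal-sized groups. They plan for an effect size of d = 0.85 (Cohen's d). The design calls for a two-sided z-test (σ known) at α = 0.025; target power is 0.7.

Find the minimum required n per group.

n = 22 per group

For power 0.7 need Φ(δ − z_{0.0125}) = 0.7, so δ = z_{0.0125} + z_{0.30} = 2.241 + 0.524 = 2.766.
(For δ > 0 the lower-tail rejection region contributes negligibly to power, so the one-term inversion is standard.)
δ = d·√(n/2) ⇒ n = 2(δ/d)² = 2 × (2.766 / 0.85)² = 21.18.
Rounding up, n = 22 per group.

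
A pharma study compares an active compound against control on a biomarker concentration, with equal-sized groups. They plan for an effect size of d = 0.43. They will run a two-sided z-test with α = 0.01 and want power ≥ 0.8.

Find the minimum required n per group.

n = 127 per group

For power 0.8 need Φ(δ − z_{0.005}) = 0.8, so δ = z_{0.005} + z_{0.20} = 2.576 + 0.842 = 3.417.
(For δ > 0 the lower-tail rejection region contributes negligibly to power, so the one-term inversion is standard.)
δ = d·√(n/2) ⇒ n = 2(δ/d)² = 2 × (3.417 / 0.43)² = 126.33.
Rounding up, n = 127 per group.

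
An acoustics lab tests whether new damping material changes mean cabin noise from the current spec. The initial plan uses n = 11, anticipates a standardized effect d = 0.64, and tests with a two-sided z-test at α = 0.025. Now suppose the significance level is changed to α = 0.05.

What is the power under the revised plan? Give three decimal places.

δ = d·√n = 0.64 × √11 = 2.1226 (unchanged). New critical value: z_{0.025} = 1.960.
Revised power = Φ(δ − 1.960) + Φ(−δ − 1.960) = Φ(0.163) + Φ(-4.083) = 0.5646 + 0.0000 = 0.5646.

Power ≈ 0.565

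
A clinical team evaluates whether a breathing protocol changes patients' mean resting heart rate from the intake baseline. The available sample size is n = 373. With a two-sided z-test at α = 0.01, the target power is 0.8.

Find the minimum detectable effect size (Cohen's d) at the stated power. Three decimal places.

d ≈ 0.177

Need Φ(δ − 2.576) = 0.8, so δ = 2.576 + 0.842 = 3.417.
(The second rejection-region term Φ(−δ − z_{α/2}) is negligible and dropped.)
δ = d·√n ⇒ d = δ/√n = 3.417/√373 = 0.1769.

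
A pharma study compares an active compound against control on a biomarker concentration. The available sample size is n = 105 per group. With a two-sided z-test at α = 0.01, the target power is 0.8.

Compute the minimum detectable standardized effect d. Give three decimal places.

d ≈ 0.472

Required noncentrality: δ = z_{0.005} + z_{0.20} = 2.576 + 0.842 = 3.417.
(The second rejection-region term Φ(−δ − z_{α/2}) is negligible and dropped.)
δ = d·√(n/2) ⇒ d = δ/√(n/2) = 3.417/√(105/2) = 0.4717.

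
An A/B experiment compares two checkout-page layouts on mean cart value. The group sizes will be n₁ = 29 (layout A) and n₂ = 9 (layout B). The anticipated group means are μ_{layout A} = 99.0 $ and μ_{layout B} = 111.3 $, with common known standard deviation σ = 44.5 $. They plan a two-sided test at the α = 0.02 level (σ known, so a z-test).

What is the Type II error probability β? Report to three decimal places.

Standardized effect: d = |μ_{layout A} − μ_{layout B}| / σ = |99.0 − 111.3| / 44.5 = 0.2764
Noncentrality parameter: λ = d / √(1/n₁ + 1/n₂) = 0.2764 / √(1/29 + 1/9) = 0.7244
Two-sided α = 0.02 → critical value z_{0.01} = 2.326.
Power = Φ(λ − 2.326) + Φ(−λ − 2.326) = Φ(-1.602) + Φ(-3.051) = 0.0546 + 0.0011 = 0.0557.
Type II error: β = 1 − power = 1 − 0.0557 = 0.9443.

β ≈ 0.944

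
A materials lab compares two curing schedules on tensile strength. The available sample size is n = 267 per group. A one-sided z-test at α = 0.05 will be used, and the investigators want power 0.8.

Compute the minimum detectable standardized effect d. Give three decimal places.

Need Φ(δ − 1.645) = 0.8, so δ = 1.645 + 0.842 = 2.486.
δ = d·√(n/2) ⇒ d = δ/√(n/2) = 2.486/√(267/2) = 0.2152.

d ≈ 0.215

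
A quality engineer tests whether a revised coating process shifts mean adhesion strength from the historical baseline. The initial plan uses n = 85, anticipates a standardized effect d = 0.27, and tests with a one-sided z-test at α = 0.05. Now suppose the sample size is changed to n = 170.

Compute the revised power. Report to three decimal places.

With n = 170: δ = d·√n = 0.27 × √170 = 3.5204. Critical value z_{0.05} = 1.645.
Revised power = Φ(δ − 1.645) = Φ(1.876) = 0.9696.

Power ≈ 0.970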